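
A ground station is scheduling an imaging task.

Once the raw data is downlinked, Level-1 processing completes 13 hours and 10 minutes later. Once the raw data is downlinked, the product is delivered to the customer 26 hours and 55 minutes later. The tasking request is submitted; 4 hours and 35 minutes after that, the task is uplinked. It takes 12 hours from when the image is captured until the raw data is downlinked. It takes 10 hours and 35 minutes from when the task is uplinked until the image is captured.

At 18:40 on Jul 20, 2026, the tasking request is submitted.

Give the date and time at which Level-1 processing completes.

11:00 on Jul 22, 2026

The tasking request is submitted: 18:40 Jul 20, 2026.
The task is uplinked: 18:40 Jul 20, 2026 + 4h35m = 23:15 Jul 20, 2026.
The image is captured: 23:15 Jul 20, 2026 + 10h35m = 09:50 Jul 21, 2026.
The raw data is downlinked: 09:50 Jul 21, 2026 + 12h = 21:50 Jul 21, 2026.
Level-1 processing completes: 21:50 Jul 21, 2026 + 13h10m = 11:00 Jul 22, 2026.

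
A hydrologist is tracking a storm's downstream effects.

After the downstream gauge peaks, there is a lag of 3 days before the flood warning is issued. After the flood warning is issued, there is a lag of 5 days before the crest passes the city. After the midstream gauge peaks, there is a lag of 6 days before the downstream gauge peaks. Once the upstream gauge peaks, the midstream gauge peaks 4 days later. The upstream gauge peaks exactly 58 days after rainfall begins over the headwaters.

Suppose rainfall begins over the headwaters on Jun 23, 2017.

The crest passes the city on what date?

Rainfall begins over the headwaters: Jun 23, 2017.
The upstream gauge peaks: Jun 23, 2017 + 58 days = Aug 20, 2017.
The midstream gauge peaks: Aug 20, 2017 + 4 days = Aug 24, 2017.
The downstream gauge peaks: Aug 24, 2017 + 6 days = Aug 30, 2017.
The flood warning is issued: Aug 30, 2017 + 3 days = Sep 2, 2017.
The crest passes the city: Sep 2, 2017 + 5 days = Sep 7, 2017.

Sep 7, 2017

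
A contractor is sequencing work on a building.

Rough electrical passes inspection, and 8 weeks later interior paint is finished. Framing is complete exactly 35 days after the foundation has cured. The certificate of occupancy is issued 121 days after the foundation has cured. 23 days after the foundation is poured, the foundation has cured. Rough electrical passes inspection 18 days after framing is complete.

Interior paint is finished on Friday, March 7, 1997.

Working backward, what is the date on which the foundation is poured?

Interior paint is finished: Mar 7, 1997.
Rough electrical passes inspection: Mar 7, 1997 − 8 weeks = Jan 10, 1997.
Framing is complete: Jan 10, 1997 − 18 days = Dec 23, 1996.
The foundation has cured: Dec 23, 1996 − 35 days = Nov 18, 1996.
The foundation is poured: Nov 18, 1996 − 23 days = Oct 26, 1996.

Saturday, October 26, 1996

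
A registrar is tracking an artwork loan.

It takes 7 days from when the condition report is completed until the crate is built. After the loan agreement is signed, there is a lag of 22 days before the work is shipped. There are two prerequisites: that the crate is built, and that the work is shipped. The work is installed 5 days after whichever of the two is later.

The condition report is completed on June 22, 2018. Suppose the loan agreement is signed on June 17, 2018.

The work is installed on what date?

July 14, 2018

The condition report is completed: Jun 22, 2018.
The crate is built: Jun 22, 2018 + 7 days = Jun 29, 2018.
The loan agreement is signed: Jun 17, 2018.
The work is shipped: Jun 17, 2018 + 22 days = Jul 9, 2018.
Both prerequisites met — the crate is built (Jun 29, 2018), the work is shipped (Jul 9, 2018); the later is Jul 9, 2018.
The work is installed: Jul 9, 2018 + 5 days = Jul 14, 2018.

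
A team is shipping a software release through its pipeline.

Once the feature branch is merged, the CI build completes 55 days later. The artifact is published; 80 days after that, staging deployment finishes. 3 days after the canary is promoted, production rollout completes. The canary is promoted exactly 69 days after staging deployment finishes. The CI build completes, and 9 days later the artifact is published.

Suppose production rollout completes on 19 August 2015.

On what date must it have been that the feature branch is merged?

15 January 2015

Production rollout completes: Aug 19, 2015.
The canary is promoted: Aug 19, 2015 − 3 days = Aug 16, 2015.
Staging deployment finishes: Aug 16, 2015 − 69 days = Jun 8, 2015.
The artifact is published: Jun 8, 2015 − 80 days = Mar 20, 2015.
The CI build completes: Mar 20, 2015 − 9 days = Mar 11, 2015.
The feature branch is merged: Mar 11, 2015 − 55 days = Jan 15, 2015.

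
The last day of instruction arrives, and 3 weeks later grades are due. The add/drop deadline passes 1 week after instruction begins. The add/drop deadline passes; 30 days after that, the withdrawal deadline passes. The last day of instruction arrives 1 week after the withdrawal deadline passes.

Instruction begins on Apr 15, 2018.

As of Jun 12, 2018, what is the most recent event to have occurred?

The last day of instruction arrives

Instruction begins: Apr 15, 2018.
The add/drop deadline passes: Apr 15, 2018 + 1 week = Apr 22, 2018.
The withdrawal deadline passes: Apr 22, 2018 + 30 days = May 22, 2018.
The last day of instruction arrives: May 22, 2018 + 1 week = May 29, 2018.
Grades are due: May 29, 2018 + 3 weeks = Jun 19, 2018.
Jun 12, 2018 falls between when the last day of instruction arrives (May 29, 2018) and when grades are due (Jun 19, 2018).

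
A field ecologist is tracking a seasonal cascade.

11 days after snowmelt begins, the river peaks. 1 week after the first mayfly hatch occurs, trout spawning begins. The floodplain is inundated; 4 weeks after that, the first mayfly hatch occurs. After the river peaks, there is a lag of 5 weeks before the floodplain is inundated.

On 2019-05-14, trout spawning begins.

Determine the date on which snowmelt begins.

Trout spawning begins: May 14, 2019.
The first mayfly hatch occurs: May 14, 2019 − 1 week = May 7, 2019.
The floodplain is inundated: May 7, 2019 − 4 weeks = Apr 9, 2019.
The river peaks: Apr 9, 2019 − 5 weeks = Mar 5, 2019.
Snowmelt begins: Mar 5, 2019 − 11 days = Feb 22, 2019.

2019-02-22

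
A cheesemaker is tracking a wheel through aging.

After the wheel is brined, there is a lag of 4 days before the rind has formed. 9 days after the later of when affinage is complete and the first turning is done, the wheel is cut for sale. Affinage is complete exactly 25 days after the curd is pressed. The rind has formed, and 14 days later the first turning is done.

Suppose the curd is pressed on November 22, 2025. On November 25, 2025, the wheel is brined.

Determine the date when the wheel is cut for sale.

December 26, 2025

The curd is pressed: Nov 22, 2025.
Affinage is complete: Nov 22, 2025 + 25 days = Dec 17, 2025.
The wheel is brined: Nov 25, 2025.
The rind has formed: Nov 25, 2025 + 4 days = Nov 29, 2025.
The first turning is done: Nov 29, 2025 + 14 days = Dec 13, 2025.
Both prerequisites met — affinage is complete (Dec 17, 2025), the first turning is done (Dec 13, 2025); the later is Dec 17, 2025.
The wheel is cut for sale: Dec 17, 2025 + 9 days = Dec 26, 2025.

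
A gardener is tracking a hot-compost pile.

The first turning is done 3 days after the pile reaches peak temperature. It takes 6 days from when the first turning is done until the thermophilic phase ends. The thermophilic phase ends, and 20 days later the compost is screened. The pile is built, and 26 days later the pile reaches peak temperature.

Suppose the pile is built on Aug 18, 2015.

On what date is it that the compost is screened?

The pile is built: Aug 18, 2015.
The pile reaches peak temperature: Aug 18, 2015 + 26 days = Sep 13, 2015.
The first turning is done: Sep 13, 2015 + 3 days = Sep 16, 2015.
The thermophilic phase ends: Sep 16, 2015 + 6 days = Sep 22, 2015.
The compost is screened: Sep 22, 2015 + 20 days = Oct 12, 2015.

Oct 12, 2015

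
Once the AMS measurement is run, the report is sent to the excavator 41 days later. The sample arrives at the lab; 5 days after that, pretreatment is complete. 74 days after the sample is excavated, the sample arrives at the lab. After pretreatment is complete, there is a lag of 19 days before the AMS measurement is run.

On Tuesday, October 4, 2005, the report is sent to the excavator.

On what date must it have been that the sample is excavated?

Wednesday, May 18, 2005

The report is sent to the excavator: Oct 4, 2005.
The AMS measurement is run: Oct 4, 2005 − 41 days = Aug 24, 2005.
Pretreatment is complete: Aug 24, 2005 − 19 days = Aug 5, 2005.
The sample arrives at the lab: Aug 5, 2005 − 5 days = Jul 31, 2005.
The sample is excavated: Jul 31, 2005 − 74 days = May 18, 2005.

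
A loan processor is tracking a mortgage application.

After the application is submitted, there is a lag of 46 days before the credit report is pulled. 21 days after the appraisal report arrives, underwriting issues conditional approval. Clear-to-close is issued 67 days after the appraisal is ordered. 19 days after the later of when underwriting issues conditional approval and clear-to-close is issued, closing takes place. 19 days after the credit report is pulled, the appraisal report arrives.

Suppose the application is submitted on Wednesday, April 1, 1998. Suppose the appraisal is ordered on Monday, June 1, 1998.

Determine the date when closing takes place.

Wednesday, August 26, 1998

The application is submitted: Apr 1, 1998.
The credit report is pulled: Apr 1, 1998 + 46 days = May 17, 1998.
The appraisal report arrives: May 17, 1998 + 19 days = Jun 5, 1998.
Underwriting issues conditional approval: Jun 5, 1998 + 21 days = Jun 26, 1998.
The appraisal is ordered: Jun 1, 1998.
Clear-to-close is issued: Jun 1, 1998 + 67 days = Aug 7, 1998.
Both prerequisites met — underwriting issues conditional approval (Jun 26, 1998), clear-to-close is issued (Aug 7, 1998); the later is Aug 7, 1998.
Closing takes place: Aug 7, 1998 + 19 days = Aug 26, 1998.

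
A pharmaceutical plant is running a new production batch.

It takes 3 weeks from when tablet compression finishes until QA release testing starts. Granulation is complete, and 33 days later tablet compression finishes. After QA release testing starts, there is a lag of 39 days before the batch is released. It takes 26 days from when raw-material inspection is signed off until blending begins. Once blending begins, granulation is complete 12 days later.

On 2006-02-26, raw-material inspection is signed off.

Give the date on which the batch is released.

2006-07-07

Raw-material inspection is signed off: Feb 26, 2006.
Blending begins: Feb 26, 2006 + 26 days = Mar 24, 2006.
Granulation is complete: Mar 24, 2006 + 12 days = Apr 5, 2006.
Tablet compression finishes: Apr 5, 2006 + 33 days = May 8, 2006.
QA release testing starts: May 8, 2006 + 3 weeks = May 29, 2006.
The batch is released: May 29, 2006 + 39 days = Jul 7, 2006.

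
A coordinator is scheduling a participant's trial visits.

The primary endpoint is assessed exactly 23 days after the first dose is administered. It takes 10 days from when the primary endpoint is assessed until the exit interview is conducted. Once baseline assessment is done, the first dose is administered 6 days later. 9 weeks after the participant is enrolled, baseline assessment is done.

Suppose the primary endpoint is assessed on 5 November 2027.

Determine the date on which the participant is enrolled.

5 August 2027

The primary endpoint is assessed: Nov 5, 2027.
The first dose is administered: Nov 5, 2027 − 23 days = Oct 13, 2027.
Baseline assessment is done: Oct 13, 2027 − 6 days = Oct 7, 2027.
The participant is enrolled: Oct 7, 2027 − 9 weeks = Aug 5, 2027.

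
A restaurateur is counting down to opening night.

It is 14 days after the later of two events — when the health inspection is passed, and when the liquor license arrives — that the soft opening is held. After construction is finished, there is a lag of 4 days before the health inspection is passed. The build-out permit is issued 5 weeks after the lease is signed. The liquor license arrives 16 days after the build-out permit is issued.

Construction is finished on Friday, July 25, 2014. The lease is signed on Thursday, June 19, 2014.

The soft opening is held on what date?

Saturday, August 23, 2014

Construction is finished: Jul 25, 2014.
The health inspection is passed: Jul 25, 2014 + 4 days = Jul 29, 2014.
The lease is signed: Jun 19, 2014.
The build-out permit is issued: Jun 19, 2014 + 5 weeks = Jul 24, 2014.
The liquor license arrives: Jul 24, 2014 + 16 days = Aug 9, 2014.
Both prerequisites met — the health inspection is passed (Jul 29, 2014), the liquor license arrives (Aug 9, 2014); the later is Aug 9, 2014.
The soft opening is held: Aug 9, 2014 + 14 days = Aug 23, 2014.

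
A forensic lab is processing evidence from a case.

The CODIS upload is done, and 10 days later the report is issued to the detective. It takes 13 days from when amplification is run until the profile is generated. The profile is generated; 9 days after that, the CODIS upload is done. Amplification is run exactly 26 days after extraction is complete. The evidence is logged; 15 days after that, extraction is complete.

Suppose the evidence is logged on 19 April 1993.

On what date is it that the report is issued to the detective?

1 July 1993

The evidence is logged: Apr 19, 1993.
Extraction is complete: Apr 19, 1993 + 15 days = May 4, 1993.
Amplification is run: May 4, 1993 + 26 days = May 30, 1993.
The profile is generated: May 30, 1993 + 13 days = Jun 12, 1993.
The CODIS upload is done: Jun 12, 1993 + 9 days = Jun 21, 1993.
The report is issued to the detective: Jun 21, 1993 + 10 days = Jul 1, 1993.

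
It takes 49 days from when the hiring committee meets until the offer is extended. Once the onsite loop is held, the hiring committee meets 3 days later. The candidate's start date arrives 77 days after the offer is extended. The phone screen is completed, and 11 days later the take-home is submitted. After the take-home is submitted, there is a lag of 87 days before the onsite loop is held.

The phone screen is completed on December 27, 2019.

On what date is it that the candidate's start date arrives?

August 10, 2020

The phone screen is completed: Dec 27, 2019.
The take-home is submitted: Dec 27, 2019 + 11 days = Jan 7, 2020.
The onsite loop is held: Jan 7, 2020 + 87 days = Apr 3, 2020.
The hiring committee meets: Apr 3, 2020 + 3 days = Apr 6, 2020.
The offer is extended: Apr 6, 2020 + 49 days = May 25, 2020.
The candidate's start date arrives: May 25, 2020 + 77 days = Aug 10, 2020.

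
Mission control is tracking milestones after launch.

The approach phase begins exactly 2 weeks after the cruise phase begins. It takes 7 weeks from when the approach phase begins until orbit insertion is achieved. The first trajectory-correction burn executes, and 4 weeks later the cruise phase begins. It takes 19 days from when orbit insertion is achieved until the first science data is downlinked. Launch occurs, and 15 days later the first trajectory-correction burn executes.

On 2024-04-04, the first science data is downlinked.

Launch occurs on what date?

2023-12-01

The first science data is downlinked: Apr 4, 2024.
Orbit insertion is achieved: Apr 4, 2024 − 19 days = Mar 16, 2024.
The approach phase begins: Mar 16, 2024 − 7 weeks = Jan 27, 2024.
The cruise phase begins: Jan 27, 2024 − 2 weeks = Jan 13, 2024.
The first trajectory-correction burn executes: Jan 13, 2024 − 4 weeks = Dec 16, 2023.
Launch occurs: Dec 16, 2023 − 15 days = Dec 1, 2023.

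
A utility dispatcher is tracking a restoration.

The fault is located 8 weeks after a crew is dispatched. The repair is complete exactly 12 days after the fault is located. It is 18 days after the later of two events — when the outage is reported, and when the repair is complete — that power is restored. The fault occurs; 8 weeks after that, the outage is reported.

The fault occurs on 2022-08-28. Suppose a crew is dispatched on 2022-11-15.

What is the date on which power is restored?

The fault occurs: Aug 28, 2022.
The outage is reported: Aug 28, 2022 + 8 weeks = Oct 23, 2022.
A crew is dispatched: Nov 15, 2022.
The fault is located: Nov 15, 2022 + 8 weeks = Jan 10, 2023.
The repair is complete: Jan 10, 2023 + 12 days = Jan 22, 2023.
Both prerequisites met — the outage is reported (Oct 23, 2022), the repair is complete (Jan 22, 2023); the later is Jan 22, 2023.
Power is restored: Jan 22, 2023 + 18 days = Feb 9, 2023.

2023-02-09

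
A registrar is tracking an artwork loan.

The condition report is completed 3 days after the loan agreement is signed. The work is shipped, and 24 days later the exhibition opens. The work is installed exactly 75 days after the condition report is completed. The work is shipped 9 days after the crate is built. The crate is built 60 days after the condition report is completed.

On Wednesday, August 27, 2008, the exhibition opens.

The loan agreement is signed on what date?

Friday, May 23, 2008

The exhibition opens: Aug 27, 2008.
The work is shipped: Aug 27, 2008 − 24 days = Aug 3, 2008.
The crate is built: Aug 3, 2008 − 9 days = Jul 25, 2008.
The condition report is completed: Jul 25, 2008 − 60 days = May 26, 2008.
The loan agreement is signed: May 26, 2008 − 3 days = May 23, 2008.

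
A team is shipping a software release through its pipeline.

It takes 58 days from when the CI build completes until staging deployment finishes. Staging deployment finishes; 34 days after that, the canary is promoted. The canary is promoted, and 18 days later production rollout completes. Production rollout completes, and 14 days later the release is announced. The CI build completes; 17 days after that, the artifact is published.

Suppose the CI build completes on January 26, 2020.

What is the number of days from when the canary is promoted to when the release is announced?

Causal path: the canary is promoted → production rollout completes → the release is announced.
Total delay along the path: 18 + 14 = 32 days.

32 days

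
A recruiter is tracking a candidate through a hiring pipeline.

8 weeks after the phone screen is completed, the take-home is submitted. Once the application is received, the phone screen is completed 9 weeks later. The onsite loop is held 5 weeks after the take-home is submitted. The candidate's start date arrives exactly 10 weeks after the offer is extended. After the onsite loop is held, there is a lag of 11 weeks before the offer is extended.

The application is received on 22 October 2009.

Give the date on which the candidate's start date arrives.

The application is received: Oct 22, 2009.
The phone screen is completed: Oct 22, 2009 + 9 weeks = Dec 24, 2009.
The take-home is submitted: Dec 24, 2009 + 8 weeks = Feb 18, 2010.
The onsite loop is held: Feb 18, 2010 + 5 weeks = Mar 25, 2010.
The offer is extended: Mar 25, 2010 + 11 weeks = Jun 10, 2010.
The candidate's start date arrives: Jun 10, 2010 + 10 weeks = Aug 19, 2010.

19 August 2010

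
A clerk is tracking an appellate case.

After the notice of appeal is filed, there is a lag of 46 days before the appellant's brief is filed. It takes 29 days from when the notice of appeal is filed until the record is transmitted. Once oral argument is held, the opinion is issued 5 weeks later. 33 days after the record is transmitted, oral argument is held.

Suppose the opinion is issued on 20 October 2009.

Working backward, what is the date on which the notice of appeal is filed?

The opinion is issued: Oct 20, 2009.
Oral argument is held: Oct 20, 2009 − 5 weeks = Sep 15, 2009.
The record is transmitted: Sep 15, 2009 − 33 days = Aug 13, 2009.
The notice of appeal is filed: Aug 13, 2009 − 29 days = Jul 15, 2009.

15 July 2009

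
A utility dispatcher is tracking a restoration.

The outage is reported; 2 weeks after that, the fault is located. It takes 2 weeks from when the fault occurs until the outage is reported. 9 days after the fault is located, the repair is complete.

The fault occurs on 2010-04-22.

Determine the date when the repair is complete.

The fault occurs: Apr 22, 2010.
The outage is reported: Apr 22, 2010 + 2 weeks = May 6, 2010.
The fault is located: May 6, 2010 + 2 weeks = May 20, 2010.
The repair is complete: May 20, 2010 + 9 days = May 29, 2010.

2010-05-29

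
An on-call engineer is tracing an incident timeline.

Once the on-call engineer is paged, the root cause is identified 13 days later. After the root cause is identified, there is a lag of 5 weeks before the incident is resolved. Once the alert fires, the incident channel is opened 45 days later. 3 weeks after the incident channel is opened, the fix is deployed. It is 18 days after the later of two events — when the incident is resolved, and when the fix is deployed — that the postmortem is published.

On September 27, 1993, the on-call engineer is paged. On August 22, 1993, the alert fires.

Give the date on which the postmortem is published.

December 2, 1993

The on-call engineer is paged: Sep 27, 1993.
The root cause is identified: Sep 27, 1993 + 13 days = Oct 10, 1993.
The incident is resolved: Oct 10, 1993 + 5 weeks = Nov 14, 1993.
The alert fires: Aug 22, 1993.
The incident channel is opened: Aug 22, 1993 + 45 days = Oct 6, 1993.
The fix is deployed: Oct 6, 1993 + 3 weeks = Oct 27, 1993.
Both prerequisites met — the incident is resolved (Nov 14, 1993), the fix is deployed (Oct 27, 1993); the later is Nov 14, 1993.
The postmortem is published: Nov 14, 1993 + 18 days = Dec 2, 1993.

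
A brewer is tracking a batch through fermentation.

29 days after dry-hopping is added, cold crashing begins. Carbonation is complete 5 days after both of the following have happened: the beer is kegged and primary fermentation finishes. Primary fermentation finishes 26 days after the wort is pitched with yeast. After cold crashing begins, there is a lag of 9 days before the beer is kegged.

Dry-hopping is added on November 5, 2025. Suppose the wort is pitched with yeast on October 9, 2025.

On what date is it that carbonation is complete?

December 18, 2025

Dry-hopping is added: Nov 5, 2025.
Cold crashing begins: Nov 5, 2025 + 29 days = Dec 4, 2025.
The beer is kegged: Dec 4, 2025 + 9 days = Dec 13, 2025.
The wort is pitched with yeast: Oct 9, 2025.
Primary fermentation finishes: Oct 9, 2025 + 26 days = Nov 4, 2025.
Both prerequisites met — the beer is kegged (Dec 13, 2025), primary fermentation finishes (Nov 4, 2025); the later is Dec 13, 2025.
Carbonation is complete: Dec 13, 2025 + 5 days = Dec 18, 2025.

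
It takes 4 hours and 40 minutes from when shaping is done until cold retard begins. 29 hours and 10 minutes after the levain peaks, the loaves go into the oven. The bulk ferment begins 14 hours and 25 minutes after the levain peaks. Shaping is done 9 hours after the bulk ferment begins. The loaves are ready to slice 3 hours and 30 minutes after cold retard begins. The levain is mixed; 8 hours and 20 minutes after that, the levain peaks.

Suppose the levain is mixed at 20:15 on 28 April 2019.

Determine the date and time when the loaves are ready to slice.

The levain is mixed: 20:15 Apr 28, 2019.
The levain peaks: 20:15 Apr 28, 2019 + 8h20m = 04:35 Apr 29, 2019.
The bulk ferment begins: 04:35 Apr 29, 2019 + 14h25m = 19:00 Apr 29, 2019.
Shaping is done: 19:00 Apr 29, 2019 + 9h = 04:00 Apr 30, 2019.
Cold retard begins: 04:00 Apr 30, 2019 + 4h40m = 08:40 Apr 30, 2019.
The loaves are ready to slice: 08:40 Apr 30, 2019 + 3h30m = 12:10 Apr 30, 2019.

12:10 on 30 April 2019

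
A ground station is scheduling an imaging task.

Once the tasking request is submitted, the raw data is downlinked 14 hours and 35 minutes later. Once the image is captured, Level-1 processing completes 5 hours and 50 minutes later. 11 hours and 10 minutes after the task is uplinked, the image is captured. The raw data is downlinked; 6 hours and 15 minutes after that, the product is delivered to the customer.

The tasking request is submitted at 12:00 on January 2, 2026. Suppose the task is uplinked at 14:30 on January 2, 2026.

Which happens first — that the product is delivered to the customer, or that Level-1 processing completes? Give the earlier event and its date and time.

Level-1 processing completes — 07:30 on January 3, 2026

The tasking request is submitted: 12:00 Jan 2, 2026.
The raw data is downlinked: 12:00 Jan 2, 2026 + 14h35m = 02:35 Jan 3, 2026.
The product is delivered to the customer: 02:35 Jan 3, 2026 + 6h15m = 08:50 Jan 3, 2026.
The task is uplinked: 14:30 Jan 2, 2026.
The image is captured: 14:30 Jan 2, 2026 + 11h10m = 01:40 Jan 3, 2026.
Level-1 processing completes: 01:40 Jan 3, 2026 + 5h50m = 07:30 Jan 3, 2026.
Comparing: the product is delivered to the customer at 08:50 Jan 3, 2026 vs Level-1 processing completes at 07:30 Jan 3, 2026. Earlier: Level-1 processing completes.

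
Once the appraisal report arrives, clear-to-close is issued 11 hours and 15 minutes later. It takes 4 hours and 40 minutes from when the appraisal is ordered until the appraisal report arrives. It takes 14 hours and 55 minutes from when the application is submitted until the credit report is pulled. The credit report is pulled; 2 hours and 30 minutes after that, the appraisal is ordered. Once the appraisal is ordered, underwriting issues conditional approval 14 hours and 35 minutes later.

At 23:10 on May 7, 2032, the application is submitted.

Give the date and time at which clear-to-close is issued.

The application is submitted: 23:10 May 7, 2032.
The credit report is pulled: 23:10 May 7, 2032 + 14h55m = 14:05 May 8, 2032.
The appraisal is ordered: 14:05 May 8, 2032 + 2h30m = 16:35 May 8, 2032.
The appraisal report arrives: 16:35 May 8, 2032 + 4h40m = 21:15 May 8, 2032.
Clear-to-close is issued: 21:15 May 8, 2032 + 11h15m = 08:30 May 9, 2032.

08:30 on May 9, 2032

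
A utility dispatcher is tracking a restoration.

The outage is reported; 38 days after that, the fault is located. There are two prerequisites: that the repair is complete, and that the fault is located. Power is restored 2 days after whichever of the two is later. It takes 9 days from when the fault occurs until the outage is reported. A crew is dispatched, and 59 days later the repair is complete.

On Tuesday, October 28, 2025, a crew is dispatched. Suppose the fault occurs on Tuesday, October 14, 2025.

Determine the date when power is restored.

Sunday, December 28, 2025

A crew is dispatched: Oct 28, 2025.
The repair is complete: Oct 28, 2025 + 59 days = Dec 26, 2025.
The fault occurs: Oct 14, 2025.
The outage is reported: Oct 14, 2025 + 9 days = Oct 23, 2025.
The fault is located: Oct 23, 2025 + 38 days = Nov 30, 2025.
Both prerequisites met — the repair is complete (Dec 26, 2025), the fault is located (Nov 30, 2025); the later is Dec 26, 2025.
Power is restored: Dec 26, 2025 + 2 days = Dec 28, 2025.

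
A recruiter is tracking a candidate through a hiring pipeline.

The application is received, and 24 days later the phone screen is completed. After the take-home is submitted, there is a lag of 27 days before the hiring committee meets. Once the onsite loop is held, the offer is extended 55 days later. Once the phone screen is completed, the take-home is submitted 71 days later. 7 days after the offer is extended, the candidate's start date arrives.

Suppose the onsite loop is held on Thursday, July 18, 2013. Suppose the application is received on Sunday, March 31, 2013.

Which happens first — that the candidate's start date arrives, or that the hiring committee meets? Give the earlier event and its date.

The onsite loop is held: Jul 18, 2013.
The offer is extended: Jul 18, 2013 + 55 days = Sep 11, 2013.
The candidate's start date arrives: Sep 11, 2013 + 7 days = Sep 18, 2013.
The application is received: Mar 31, 2013.
The phone screen is completed: Mar 31, 2013 + 24 days = Apr 24, 2013.
The take-home is submitted: Apr 24, 2013 + 71 days = Jul 4, 2013.
The hiring committee meets: Jul 4, 2013 + 27 days = Jul 31, 2013.
Comparing: the candidate's start date arrives on Sep 18, 2013 vs the hiring committee meets on Jul 31, 2013. Earlier: the hiring committee meets.

The hiring committee meets — Wednesday, July 31, 2013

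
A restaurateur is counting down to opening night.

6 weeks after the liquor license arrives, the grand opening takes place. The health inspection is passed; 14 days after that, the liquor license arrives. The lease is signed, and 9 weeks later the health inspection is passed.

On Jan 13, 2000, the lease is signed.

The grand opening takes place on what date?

May 11, 2000

The lease is signed: Jan 13, 2000.
The health inspection is passed: Jan 13, 2000 + 9 weeks = Mar 16, 2000.
The liquor license arrives: Mar 16, 2000 + 14 days = Mar 30, 2000.
The grand opening takes place: Mar 30, 2000 + 6 weeks = May 11, 2000.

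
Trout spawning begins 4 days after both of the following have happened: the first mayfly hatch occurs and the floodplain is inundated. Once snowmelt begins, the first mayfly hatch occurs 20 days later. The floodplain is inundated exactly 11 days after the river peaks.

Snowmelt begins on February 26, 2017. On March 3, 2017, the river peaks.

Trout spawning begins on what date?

March 22, 2017

Snowmelt begins: Feb 26, 2017.
The first mayfly hatch occurs: Feb 26, 2017 + 20 days = Mar 18, 2017.
The river peaks: Mar 3, 2017.
The floodplain is inundated: Mar 3, 2017 + 11 days = Mar 14, 2017.
Both prerequisites met — the first mayfly hatch occurs (Mar 18, 2017), the floodplain is inundated (Mar 14, 2017); the later is Mar 18, 2017.
Trout spawning begins: Mar 18, 2017 + 4 days = Mar 22, 2017.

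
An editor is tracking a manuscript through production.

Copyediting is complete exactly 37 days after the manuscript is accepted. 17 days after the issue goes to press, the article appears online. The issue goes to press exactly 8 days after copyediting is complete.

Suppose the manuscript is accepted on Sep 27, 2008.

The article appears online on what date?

The manuscript is accepted: Sep 27, 2008.
Copyediting is complete: Sep 27, 2008 + 37 days = Nov 3, 2008.
The issue goes to press: Nov 3, 2008 + 8 days = Nov 11, 2008.
The article appears online: Nov 11, 2008 + 17 days = Nov 28, 2008.

Nov 28, 2008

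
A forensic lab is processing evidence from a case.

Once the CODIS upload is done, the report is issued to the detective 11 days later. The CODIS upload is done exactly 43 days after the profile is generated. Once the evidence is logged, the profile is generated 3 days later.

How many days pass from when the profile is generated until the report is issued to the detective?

54 days

Causal path: the profile is generated → the CODIS upload is done → the report is issued to the detective.
Total delay along the path: 43 + 11 = 54 days.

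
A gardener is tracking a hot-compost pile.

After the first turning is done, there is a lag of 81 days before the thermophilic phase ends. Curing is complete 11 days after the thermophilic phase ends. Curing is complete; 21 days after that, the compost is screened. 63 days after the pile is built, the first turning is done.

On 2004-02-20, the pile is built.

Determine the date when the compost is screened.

The pile is built: Feb 20, 2004.
The first turning is done: Feb 20, 2004 + 63 days = Apr 23, 2004.
The thermophilic phase ends: Apr 23, 2004 + 81 days = Jul 13, 2004.
Curing is complete: Jul 13, 2004 + 11 days = Jul 24, 2004.
The compost is screened: Jul 24, 2004 + 21 days = Aug 14, 2004.

2004-08-14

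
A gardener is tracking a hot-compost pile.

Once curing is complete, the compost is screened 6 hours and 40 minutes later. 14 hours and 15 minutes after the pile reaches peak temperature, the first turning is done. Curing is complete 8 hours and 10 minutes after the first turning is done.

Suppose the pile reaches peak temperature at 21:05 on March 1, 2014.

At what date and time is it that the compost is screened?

The pile reaches peak temperature: 21:05 Mar 1, 2014.
The first turning is done: 21:05 Mar 1, 2014 + 14h15m = 11:20 Mar 2, 2014.
Curing is complete: 11:20 Mar 2, 2014 + 8h10m = 19:30 Mar 2, 2014.
The compost is screened: 19:30 Mar 2, 2014 + 6h40m = 02:10 Mar 3, 2014.

02:10 on March 3, 2014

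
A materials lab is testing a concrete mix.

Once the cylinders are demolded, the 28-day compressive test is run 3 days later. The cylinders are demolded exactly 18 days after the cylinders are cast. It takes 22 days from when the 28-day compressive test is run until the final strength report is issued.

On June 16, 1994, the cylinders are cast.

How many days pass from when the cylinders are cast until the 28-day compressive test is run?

Causal path: the cylinders are cast → the cylinders are demolded → the 28-day compressive test is run.
Total delay along the path: 18 + 3 = 21 days.

21 days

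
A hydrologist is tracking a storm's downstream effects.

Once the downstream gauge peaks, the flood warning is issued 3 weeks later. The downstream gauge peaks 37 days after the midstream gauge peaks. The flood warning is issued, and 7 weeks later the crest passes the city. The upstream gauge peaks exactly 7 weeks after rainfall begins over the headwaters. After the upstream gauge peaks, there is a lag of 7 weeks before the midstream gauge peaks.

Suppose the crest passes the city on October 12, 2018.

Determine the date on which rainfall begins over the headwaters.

The crest passes the city: Oct 12, 2018.
The flood warning is issued: Oct 12, 2018 − 7 weeks = Aug 24, 2018.
The downstream gauge peaks: Aug 24, 2018 − 3 weeks = Aug 3, 2018.
The midstream gauge peaks: Aug 3, 2018 − 37 days = Jun 27, 2018.
The upstream gauge peaks: Jun 27, 2018 − 7 weeks = May 9, 2018.
Rainfall begins over the headwaters: May 9, 2018 − 7 weeks = Mar 21, 2018.

March 21, 2018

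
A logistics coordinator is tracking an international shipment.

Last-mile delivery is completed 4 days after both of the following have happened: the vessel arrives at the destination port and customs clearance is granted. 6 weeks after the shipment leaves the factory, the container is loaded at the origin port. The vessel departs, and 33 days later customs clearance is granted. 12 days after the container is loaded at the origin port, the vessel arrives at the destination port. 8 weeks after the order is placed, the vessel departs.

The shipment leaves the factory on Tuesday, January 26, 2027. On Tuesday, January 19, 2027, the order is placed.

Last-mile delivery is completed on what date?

The shipment leaves the factory: Jan 26, 2027.
The container is loaded at the origin port: Jan 26, 2027 + 6 weeks = Mar 9, 2027.
The vessel arrives at the destination port: Mar 9, 2027 + 12 days = Mar 21, 2027.
The order is placed: Jan 19, 2027.
The vessel departs: Jan 19, 2027 + 8 weeks = Mar 16, 2027.
Customs clearance is granted: Mar 16, 2027 + 33 days = Apr 18, 2027.
Both prerequisites met — the vessel arrives at the destination port (Mar 21, 2027), customs clearance is granted (Apr 18, 2027); the later is Apr 18, 2027.
Last-mile delivery is completed: Apr 18, 2027 + 4 days = Apr 22, 2027.

Thursday, April 22, 2027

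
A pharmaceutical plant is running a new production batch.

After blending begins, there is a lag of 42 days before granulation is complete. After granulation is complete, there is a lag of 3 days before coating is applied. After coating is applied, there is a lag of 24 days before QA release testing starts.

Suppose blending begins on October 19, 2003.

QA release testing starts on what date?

December 27, 2003

Blending begins: Oct 19, 2003.
Granulation is complete: Oct 19, 2003 + 42 days = Nov 30, 2003.
Coating is applied: Nov 30, 2003 + 3 days = Dec 3, 2003.
QA release testing starts: Dec 3, 2003 + 24 days = Dec 27, 2003.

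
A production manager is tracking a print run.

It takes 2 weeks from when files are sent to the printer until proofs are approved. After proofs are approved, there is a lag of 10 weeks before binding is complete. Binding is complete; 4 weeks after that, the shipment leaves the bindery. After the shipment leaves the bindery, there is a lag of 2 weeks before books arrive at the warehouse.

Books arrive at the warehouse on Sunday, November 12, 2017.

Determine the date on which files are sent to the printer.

Sunday, July 9, 2017

Books arrive at the warehouse: Nov 12, 2017.
The shipment leaves the bindery: Nov 12, 2017 − 2 weeks = Oct 29, 2017.
Binding is complete: Oct 29, 2017 − 4 weeks = Oct 1, 2017.
Proofs are approved: Oct 1, 2017 − 10 weeks = Jul 23, 2017.
Files are sent to the printer: Jul 23, 2017 − 2 weeks = Jul 9, 2017.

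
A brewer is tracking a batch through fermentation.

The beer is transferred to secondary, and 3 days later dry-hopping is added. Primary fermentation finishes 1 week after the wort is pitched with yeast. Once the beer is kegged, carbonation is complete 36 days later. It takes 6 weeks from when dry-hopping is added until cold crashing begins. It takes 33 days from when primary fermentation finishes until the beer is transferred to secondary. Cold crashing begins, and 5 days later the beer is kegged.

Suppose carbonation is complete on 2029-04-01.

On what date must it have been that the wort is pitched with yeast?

Carbonation is complete: Apr 1, 2029.
The beer is kegged: Apr 1, 2029 − 36 days = Feb 24, 2029.
Cold crashing begins: Feb 24, 2029 − 5 days = Feb 19, 2029.
Dry-hopping is added: Feb 19, 2029 − 6 weeks = Jan 8, 2029.
The beer is transferred to secondary: Jan 8, 2029 − 3 days = Jan 5, 2029.
Primary fermentation finishes: Jan 5, 2029 − 33 days = Dec 3, 2028.
The wort is pitched with yeast: Dec 3, 2028 − 1 week = Nov 26, 2028.

2028-11-26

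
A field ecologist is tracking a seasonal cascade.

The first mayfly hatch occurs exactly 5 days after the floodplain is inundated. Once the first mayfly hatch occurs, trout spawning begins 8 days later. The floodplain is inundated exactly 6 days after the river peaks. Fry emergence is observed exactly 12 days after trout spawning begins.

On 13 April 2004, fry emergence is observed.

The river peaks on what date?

Fry emergence is observed: Apr 13, 2004.
Trout spawning begins: Apr 13, 2004 − 12 days = Apr 1, 2004.
The first mayfly hatch occurs: Apr 1, 2004 − 8 days = Mar 24, 2004.
The floodplain is inundated: Mar 24, 2004 − 5 days = Mar 19, 2004.
The river peaks: Mar 19, 2004 − 6 days = Mar 13, 2004.

13 March 2004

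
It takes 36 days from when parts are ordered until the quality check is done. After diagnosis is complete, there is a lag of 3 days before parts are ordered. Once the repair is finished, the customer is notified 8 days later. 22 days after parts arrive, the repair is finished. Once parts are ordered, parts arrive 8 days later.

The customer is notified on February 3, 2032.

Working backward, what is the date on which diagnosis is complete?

December 24, 2031

The customer is notified: Feb 3, 2032.
The repair is finished: Feb 3, 2032 − 8 days = Jan 26, 2032.
Parts arrive: Jan 26, 2032 − 22 days = Jan 4, 2032.
Parts are ordered: Jan 4, 2032 − 8 days = Dec 27, 2031.
Diagnosis is complete: Dec 27, 2031 − 3 days = Dec 24, 2031.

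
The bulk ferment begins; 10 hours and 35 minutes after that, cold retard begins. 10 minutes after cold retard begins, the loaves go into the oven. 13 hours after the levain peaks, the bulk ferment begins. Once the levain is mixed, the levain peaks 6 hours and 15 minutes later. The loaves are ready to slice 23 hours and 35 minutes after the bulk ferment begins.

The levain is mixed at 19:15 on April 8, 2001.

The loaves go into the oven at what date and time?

The levain is mixed: 19:15 Apr 8, 2001.
The levain peaks: 19:15 Apr 8, 2001 + 6h15m = 01:30 Apr 9, 2001.
The bulk ferment begins: 01:30 Apr 9, 2001 + 13h = 14:30 Apr 9, 2001.
Cold retard begins: 14:30 Apr 9, 2001 + 10h35m = 01:05 Apr 10, 2001.
The loaves go into the oven: 01:05 Apr 10, 2001 + 10m = 01:15 Apr 10, 2001.

01:15 on April 10, 2001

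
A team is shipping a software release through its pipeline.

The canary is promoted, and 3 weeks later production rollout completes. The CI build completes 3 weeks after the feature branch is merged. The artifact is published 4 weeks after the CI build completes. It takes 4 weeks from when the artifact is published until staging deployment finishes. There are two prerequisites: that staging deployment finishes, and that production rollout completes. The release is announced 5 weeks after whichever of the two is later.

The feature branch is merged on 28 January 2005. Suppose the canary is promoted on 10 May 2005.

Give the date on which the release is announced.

5 July 2005

The feature branch is merged: Jan 28, 2005.
The CI build completes: Jan 28, 2005 + 3 weeks = Feb 18, 2005.
The artifact is published: Feb 18, 2005 + 4 weeks = Mar 18, 2005.
Staging deployment finishes: Mar 18, 2005 + 4 weeks = Apr 15, 2005.
The canary is promoted: May 10, 2005.
Production rollout completes: May 10, 2005 + 3 weeks = May 31, 2005.
Both prerequisites met — staging deployment finishes (Apr 15, 2005), production rollout completes (May 31, 2005); the later is May 31, 2005.
The release is announced: May 31, 2005 + 5 weeks = Jul 5, 2005.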